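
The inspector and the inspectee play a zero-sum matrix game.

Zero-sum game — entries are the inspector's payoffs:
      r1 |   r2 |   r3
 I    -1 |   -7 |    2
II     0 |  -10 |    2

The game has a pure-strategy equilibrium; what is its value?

Row minima: -7, -10 → the inspector's maximin is -7.
Column maxima: 0, -7, 2 → the inspectee's minimax is -7.
They coincide at (I, r2), so the value is -7.

-7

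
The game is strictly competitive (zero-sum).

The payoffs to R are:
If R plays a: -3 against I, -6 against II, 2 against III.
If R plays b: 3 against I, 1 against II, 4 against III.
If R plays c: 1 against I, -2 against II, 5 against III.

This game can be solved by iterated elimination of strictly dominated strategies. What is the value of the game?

1

Column I is strictly dominated by II for C (-6<-3, 1<3, -2<1); eliminate I.
Row a is strictly dominated by row b (1>-6, 4>2); eliminate a.
Column III is strictly dominated by II for C (1<4, -2<5); eliminate III.
Row c is strictly dominated by row b (1>-2); eliminate c.
Only (b, II) remains, with payoff 1.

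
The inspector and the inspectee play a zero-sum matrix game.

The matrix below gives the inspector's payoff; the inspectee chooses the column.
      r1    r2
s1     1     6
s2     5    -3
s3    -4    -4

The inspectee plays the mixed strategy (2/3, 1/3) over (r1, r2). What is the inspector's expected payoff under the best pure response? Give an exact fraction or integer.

8/3

s1: (1)·(2/3) + (6)·(1/3) = 8/3.
s2: (5)·(2/3) + (-3)·(1/3) = 7/3.
s3: (-4)·(2/3) + (-4)·(1/3) = -4.
The best pure response is s1 with expected payoff 8/3.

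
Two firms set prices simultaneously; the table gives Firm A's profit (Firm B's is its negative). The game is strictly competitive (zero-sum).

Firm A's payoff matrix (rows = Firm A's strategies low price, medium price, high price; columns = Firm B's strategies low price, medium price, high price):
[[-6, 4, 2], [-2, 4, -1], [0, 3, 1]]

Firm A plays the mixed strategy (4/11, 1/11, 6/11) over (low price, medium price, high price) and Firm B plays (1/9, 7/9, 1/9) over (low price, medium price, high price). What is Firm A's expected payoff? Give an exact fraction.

23/9

Against (1/9, 7/9, 1/9), each row's expected payoff is low price: 8/3; medium price: 25/9; high price: 22/9.
Taking the (4/11, 1/11, 6/11)-weighted average: (4/11)·(8/3) + (1/11)·(25/9) + (6/11)·(22/9) = 23/9.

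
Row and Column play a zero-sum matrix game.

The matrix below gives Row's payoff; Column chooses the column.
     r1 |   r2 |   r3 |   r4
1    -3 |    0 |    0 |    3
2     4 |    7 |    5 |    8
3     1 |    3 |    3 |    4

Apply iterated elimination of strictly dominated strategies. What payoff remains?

Row 1 is strictly dominated by row 2 (4>-3, 7>0, 5>0, 8>3); eliminate 1.
Column r2 is strictly dominated by r1 for Column (4<7, 1<3); eliminate r2.
Row 3 is strictly dominated by row 2 (4>1, 5>3, 8>4); eliminate 3.
Column r4 is strictly dominated by r1 for Column (4<8); eliminate r4.
Column r3 is strictly dominated by r1 for Column (4<5); eliminate r3.
Only (2, r1) remains, with payoff 4.

4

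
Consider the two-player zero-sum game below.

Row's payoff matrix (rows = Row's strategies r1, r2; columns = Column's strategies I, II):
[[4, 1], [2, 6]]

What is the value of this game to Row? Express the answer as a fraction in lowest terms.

22/7

Row minima are 1 and 2, so Row's maximin is 2; column maxima are 4 and 6, so Column's minimax is 4. These differ, so the equilibrium is in mixed strategies.
Let Row play r1 with probability p. Column is indifferent when 4p + 2(1−p) = p + 6(1−p), giving p = 4/7.
Let Column play I with probability q. Row is indifferent when 4q + (1−q) = 2q + 6(1−q), giving q = 5/7.
The value is 4·(5/7) + (1)·(2/7) = 22/7.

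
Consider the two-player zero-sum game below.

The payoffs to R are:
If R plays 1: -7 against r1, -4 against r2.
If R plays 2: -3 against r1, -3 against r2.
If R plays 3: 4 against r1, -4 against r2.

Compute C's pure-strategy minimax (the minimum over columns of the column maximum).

-3

The worst case (largest entry) in each column is r1: 4, r2: -3.
The best (smallest) of these is -3.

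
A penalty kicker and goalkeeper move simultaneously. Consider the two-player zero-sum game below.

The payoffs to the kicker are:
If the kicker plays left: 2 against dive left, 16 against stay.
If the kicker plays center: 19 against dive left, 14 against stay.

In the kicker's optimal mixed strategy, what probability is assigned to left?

5/19

Row minima are 2 and 14, so the kicker's maximin is 14; column maxima are 19 and 16, so the goalkeeper's minimax is 16. These differ, so the equilibrium is in mixed strategies.
Let the kicker play left with probability p. The goalkeeper is indifferent when 2p + 19(1−p) = 16p + 14(1−p), giving p = 5/19.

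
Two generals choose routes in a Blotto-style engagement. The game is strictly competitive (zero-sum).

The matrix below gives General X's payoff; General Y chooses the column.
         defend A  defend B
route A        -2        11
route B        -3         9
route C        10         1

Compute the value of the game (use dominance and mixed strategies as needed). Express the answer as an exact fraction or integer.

56/11

Row route B is strictly dominated by row route A, so General X never plays it.
The remaining 2×2 game on (route A, route C) × (defend A, defend B) has no saddle point. Let General X play route A with probability p; indifference gives −2p + 10(1−p) = 11p + (1−p), so p = 9/22.
Similarly General Y's optimal q on defend A is 5/11, and the value is -2·(5/11) + (11)·(6/11) = 56/11.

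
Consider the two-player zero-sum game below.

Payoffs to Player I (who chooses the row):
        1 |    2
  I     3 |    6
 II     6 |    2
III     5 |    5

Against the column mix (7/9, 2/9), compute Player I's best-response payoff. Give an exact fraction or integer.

I: (3)·(7/9) + (6)·(2/9) = 11/3.
II: (6)·(7/9) + (2)·(2/9) = 46/9.
III: (5)·(7/9) + (5)·(2/9) = 5.
The best pure response is II with expected payoff 46/9.

46/9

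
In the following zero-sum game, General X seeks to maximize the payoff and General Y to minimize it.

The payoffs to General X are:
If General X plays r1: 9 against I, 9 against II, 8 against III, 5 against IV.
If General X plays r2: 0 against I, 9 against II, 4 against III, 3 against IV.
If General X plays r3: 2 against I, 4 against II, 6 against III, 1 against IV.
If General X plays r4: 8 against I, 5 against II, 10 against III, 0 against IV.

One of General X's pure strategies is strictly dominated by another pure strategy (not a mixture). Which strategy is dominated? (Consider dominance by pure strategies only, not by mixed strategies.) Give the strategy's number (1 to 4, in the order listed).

3

Compare r3 with r1: 9 > 2, 9 > 4, 8 > 6, 5 > 1.
So r1 strictly dominates r3 for General X; r3 is strictly dominated.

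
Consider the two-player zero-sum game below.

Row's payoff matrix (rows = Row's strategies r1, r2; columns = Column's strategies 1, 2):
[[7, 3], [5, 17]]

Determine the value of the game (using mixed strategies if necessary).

Row minima are 3 and 5, so Row's maximin is 5; column maxima are 7 and 17, so Column's minimax is 7. These differ, so the equilibrium is in mixed strategies.
Let Row play r1 with probability p. Column is indifferent when 7p + 5(1−p) = 3p + 17(1−p), giving p = 3/4.
Let Column play 1 with probability q. Row is indifferent when 7q + 3(1−q) = 5q + 17(1−q), giving q = 7/8.
The value is 7·(7/8) + (3)·(1/8) = 13/2.

13/2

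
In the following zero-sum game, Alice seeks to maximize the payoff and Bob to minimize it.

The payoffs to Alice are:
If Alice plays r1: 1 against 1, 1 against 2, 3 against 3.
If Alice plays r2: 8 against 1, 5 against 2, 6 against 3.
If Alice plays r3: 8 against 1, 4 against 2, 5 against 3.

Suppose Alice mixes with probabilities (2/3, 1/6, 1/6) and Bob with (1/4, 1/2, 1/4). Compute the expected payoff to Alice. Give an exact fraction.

Against (1/4, 1/2, 1/4), each row's expected payoff is r1: 3/2; r2: 6; r3: 21/4.
Taking the (2/3, 1/6, 1/6)-weighted average: (2/3)·(3/2) + (1/6)·(6) + (1/6)·(21/4) = 23/8.

23/8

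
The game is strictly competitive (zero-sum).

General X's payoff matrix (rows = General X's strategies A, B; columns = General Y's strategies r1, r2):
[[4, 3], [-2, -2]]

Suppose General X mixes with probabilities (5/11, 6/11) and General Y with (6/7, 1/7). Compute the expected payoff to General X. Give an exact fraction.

Against (6/7, 1/7), each row's expected payoff is A: 27/7; B: -2.
Taking the (5/11, 6/11)-weighted average: (5/11)·(27/7) + (6/11)·(-2) = 51/77.

51/77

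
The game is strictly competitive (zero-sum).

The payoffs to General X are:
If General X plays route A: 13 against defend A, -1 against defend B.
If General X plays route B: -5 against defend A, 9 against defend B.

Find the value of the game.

Row minima are -1 and -5, so General X's maximin is -1; column maxima are 13 and 9, so General Y's minimax is 9. These differ, so the equilibrium is in mixed strategies.
Let General X play route A with probability p. General Y is indifferent when 13p − 5(1−p) = −p + 9(1−p), giving p = 1/2.
Let General Y play defend A with probability q. General X is indifferent when 13q − (1−q) = −5q + 9(1−q), giving q = 5/14.
The value is 13·(5/14) + (-1)·(9/14) = 4.

4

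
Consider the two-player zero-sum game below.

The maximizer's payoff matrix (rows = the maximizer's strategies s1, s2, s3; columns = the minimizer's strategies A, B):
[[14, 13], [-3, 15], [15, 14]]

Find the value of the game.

Row s1 is strictly dominated by row s3, so the maximizer never plays it.
The remaining 2×2 game on (s2, s3) × (A, B) has no saddle point. Let the maximizer play s2 with probability p; indifference gives −3p + 15(1−p) = 15p + 14(1−p), so p = 1/19.
Similarly the minimizer's optimal q on A is 1/19, and the value is -3·(1/19) + (15)·(18/19) = 267/19.

267/19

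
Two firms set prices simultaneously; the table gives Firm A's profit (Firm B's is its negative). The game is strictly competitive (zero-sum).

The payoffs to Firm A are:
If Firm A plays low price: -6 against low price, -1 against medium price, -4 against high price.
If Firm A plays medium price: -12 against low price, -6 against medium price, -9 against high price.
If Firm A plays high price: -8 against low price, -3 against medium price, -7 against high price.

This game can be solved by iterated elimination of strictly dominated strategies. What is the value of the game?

Row medium price is strictly dominated by row low price (-6>-12, -1>-6, -4>-9); eliminate medium price.
Row high price is strictly dominated by row low price (-6>-8, -1>-3, -4>-7); eliminate high price.
Column high price is strictly dominated by low price for Firm B (-6<-4); eliminate high price.
Column medium price is strictly dominated by low price for Firm B (-6<-1); eliminate medium price.
Only (low price, low price) remains, with payoff -6.

-6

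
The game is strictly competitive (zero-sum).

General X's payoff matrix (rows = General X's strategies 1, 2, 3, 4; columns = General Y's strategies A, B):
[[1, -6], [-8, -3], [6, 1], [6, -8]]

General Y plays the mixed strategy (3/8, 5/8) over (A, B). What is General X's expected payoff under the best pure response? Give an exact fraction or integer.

1: (1)·(3/8) + (-6)·(5/8) = -27/8.
2: (-8)·(3/8) + (-3)·(5/8) = -39/8.
3: (6)·(3/8) + (1)·(5/8) = 23/8.
4: (6)·(3/8) + (-8)·(5/8) = -11/4.
The best pure response is 3 with expected payoff 23/8.

23/8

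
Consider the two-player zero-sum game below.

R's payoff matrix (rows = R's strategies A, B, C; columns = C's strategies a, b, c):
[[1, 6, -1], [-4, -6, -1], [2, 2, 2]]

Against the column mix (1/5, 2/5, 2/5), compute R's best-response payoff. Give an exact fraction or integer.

A: (1)·(1/5) + (6)·(2/5) + (-1)·(2/5) = 11/5.
B: (-4)·(1/5) + (-6)·(2/5) + (-1)·(2/5) = -18/5.
C: (2)·(1/5) + (2)·(2/5) + (2)·(2/5) = 2.
The best pure response is A with expected payoff 11/5.

11/5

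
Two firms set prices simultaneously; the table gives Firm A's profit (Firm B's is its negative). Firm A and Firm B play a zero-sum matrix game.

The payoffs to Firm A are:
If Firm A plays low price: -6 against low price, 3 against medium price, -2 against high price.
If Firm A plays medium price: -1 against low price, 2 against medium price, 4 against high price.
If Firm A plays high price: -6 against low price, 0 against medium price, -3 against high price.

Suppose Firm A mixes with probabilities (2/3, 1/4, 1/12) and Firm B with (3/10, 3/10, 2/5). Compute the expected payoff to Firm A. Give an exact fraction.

-109/120

Against (3/10, 3/10, 2/5), each row's expected payoff is low price: -17/10; medium price: 19/10; high price: -3.
Taking the (2/3, 1/4, 1/12)-weighted average: (2/3)·(-17/10) + (1/4)·(19/10) + (1/12)·(-3) = -109/120.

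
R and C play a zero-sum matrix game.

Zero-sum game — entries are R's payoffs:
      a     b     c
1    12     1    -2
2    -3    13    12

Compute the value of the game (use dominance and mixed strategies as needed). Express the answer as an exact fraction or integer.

138/29

Column b is strictly dominated by c for C (it gives R more in every row).
The remaining 2×2 game on (1, 2) × (a, c) has no saddle point. Let R play 1 with probability p; indifference gives 12p − 3(1−p) = −2p + 12(1−p), so p = 15/29.
Similarly C's optimal q on a is 14/29, and the value is 12·(14/29) + (-2)·(15/29) = 138/29.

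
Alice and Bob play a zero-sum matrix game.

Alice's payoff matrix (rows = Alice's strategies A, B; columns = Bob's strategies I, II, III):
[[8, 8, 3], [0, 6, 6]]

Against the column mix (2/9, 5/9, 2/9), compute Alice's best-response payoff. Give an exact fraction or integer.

62/9

A: (8)·(2/9) + (8)·(5/9) + (3)·(2/9) = 62/9.
B: (0)·(2/9) + (6)·(5/9) + (6)·(2/9) = 14/3.
The best pure response is A with expected payoff 62/9.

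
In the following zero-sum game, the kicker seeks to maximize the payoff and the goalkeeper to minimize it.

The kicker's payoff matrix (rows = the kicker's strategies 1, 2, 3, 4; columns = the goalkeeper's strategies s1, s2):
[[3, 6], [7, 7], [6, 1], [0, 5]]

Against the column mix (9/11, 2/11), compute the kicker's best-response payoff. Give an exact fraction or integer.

1: (3)·(9/11) + (6)·(2/11) = 39/11.
2: (7)·(9/11) + (7)·(2/11) = 7.
3: (6)·(9/11) + (1)·(2/11) = 56/11.
4: (0)·(9/11) + (5)·(2/11) = 10/11.
The best pure response is 2 with expected payoff 7.

7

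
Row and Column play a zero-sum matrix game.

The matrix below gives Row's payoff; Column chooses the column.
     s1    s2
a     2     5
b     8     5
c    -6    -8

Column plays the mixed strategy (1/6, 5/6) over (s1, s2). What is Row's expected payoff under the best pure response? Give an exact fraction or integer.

a: (2)·(1/6) + (5)·(5/6) = 9/2.
b: (8)·(1/6) + (5)·(5/6) = 11/2.
c: (-6)·(1/6) + (-8)·(5/6) = -23/3.
The best pure response is b with expected payoff 11/2.

11/2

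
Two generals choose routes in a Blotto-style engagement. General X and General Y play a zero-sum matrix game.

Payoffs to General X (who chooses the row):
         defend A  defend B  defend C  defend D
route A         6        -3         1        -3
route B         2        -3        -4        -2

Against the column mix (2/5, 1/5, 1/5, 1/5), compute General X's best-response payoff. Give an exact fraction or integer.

route A: (6)·(2/5) + (-3)·(1/5) + (1)·(1/5) + (-3)·(1/5) = 7/5.
route B: (2)·(2/5) + (-3)·(1/5) + (-4)·(1/5) + (-2)·(1/5) = -1.
The best pure response is route A with expected payoff 7/5.

7/5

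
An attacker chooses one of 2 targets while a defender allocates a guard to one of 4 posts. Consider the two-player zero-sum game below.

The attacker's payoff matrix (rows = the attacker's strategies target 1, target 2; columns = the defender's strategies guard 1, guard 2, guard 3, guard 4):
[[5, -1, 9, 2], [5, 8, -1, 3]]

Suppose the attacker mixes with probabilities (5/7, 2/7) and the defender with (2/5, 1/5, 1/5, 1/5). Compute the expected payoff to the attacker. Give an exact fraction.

4

Against (2/5, 1/5, 1/5, 1/5), each row's expected payoff is target 1: 4; target 2: 4.
Taking the (5/7, 2/7)-weighted average: (5/7)·(4) + (2/7)·(4) = 4.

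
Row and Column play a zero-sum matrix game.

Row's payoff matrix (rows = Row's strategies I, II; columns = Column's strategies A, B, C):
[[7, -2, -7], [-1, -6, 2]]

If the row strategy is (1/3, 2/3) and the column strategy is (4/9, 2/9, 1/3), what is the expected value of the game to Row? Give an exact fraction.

-17/27

Against (4/9, 2/9, 1/3), each row's expected payoff is I: 1/3; II: -10/9.
Taking the (1/3, 2/3)-weighted average: (1/3)·(1/3) + (2/3)·(-10/9) = -17/27.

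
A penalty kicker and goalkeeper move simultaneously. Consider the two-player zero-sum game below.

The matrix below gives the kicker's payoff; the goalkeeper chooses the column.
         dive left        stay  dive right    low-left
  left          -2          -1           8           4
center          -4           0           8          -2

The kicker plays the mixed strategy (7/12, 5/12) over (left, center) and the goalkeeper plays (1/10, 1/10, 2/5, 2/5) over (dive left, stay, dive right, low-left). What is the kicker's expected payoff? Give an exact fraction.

83/24

Against (1/10, 1/10, 2/5, 2/5), each row's expected payoff is left: 9/2; center: 2.
Taking the (7/12, 5/12)-weighted average: (7/12)·(9/2) + (5/12)·(2) = 83/24.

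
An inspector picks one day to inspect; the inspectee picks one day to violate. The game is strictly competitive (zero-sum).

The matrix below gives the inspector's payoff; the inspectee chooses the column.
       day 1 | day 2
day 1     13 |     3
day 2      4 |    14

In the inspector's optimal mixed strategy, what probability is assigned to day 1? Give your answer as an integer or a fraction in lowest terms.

1/2

Row minima are 3 and 4, so the inspector's maximin is 4; column maxima are 13 and 14, so the inspectee's minimax is 13. These differ, so the equilibrium is in mixed strategies.
Let the inspector play day 1 with probability p. The inspectee is indifferent when 13p + 4(1−p) = 3p + 14(1−p), giving p = 1/2.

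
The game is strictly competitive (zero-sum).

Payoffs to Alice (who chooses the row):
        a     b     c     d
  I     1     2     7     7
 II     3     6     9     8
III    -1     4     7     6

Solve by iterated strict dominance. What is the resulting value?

Column d is strictly dominated by a for Bob (1<7, 3<8, -1<6); eliminate d.
Column b is strictly dominated by a for Bob (1<2, 3<6, -1<4); eliminate b.
Row I is strictly dominated by row II (3>1, 9>7); eliminate I.
Row III is strictly dominated by row II (3>-1, 9>7); eliminate III.
Column c is strictly dominated by a for Bob (3<9); eliminate c.
Only (II, a) remains, with payoff 3.

3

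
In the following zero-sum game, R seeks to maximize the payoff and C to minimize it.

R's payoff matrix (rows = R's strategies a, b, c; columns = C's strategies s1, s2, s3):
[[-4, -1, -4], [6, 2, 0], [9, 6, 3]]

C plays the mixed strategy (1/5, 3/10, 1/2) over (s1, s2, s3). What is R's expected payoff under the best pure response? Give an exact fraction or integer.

a: (-4)·(1/5) + (-1)·(3/10) + (-4)·(1/2) = -31/10.
b: (6)·(1/5) + (2)·(3/10) + (0)·(1/2) = 9/5.
c: (9)·(1/5) + (6)·(3/10) + (3)·(1/2) = 51/10.
The best pure response is c with expected payoff 51/10.

51/10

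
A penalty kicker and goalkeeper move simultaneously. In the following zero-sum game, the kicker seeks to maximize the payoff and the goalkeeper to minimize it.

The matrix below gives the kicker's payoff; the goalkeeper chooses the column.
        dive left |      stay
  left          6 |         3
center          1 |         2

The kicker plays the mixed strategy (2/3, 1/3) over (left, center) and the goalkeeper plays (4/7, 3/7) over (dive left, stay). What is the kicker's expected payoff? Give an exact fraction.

76/21

Against (4/7, 3/7), each row's expected payoff is left: 33/7; center: 10/7.
Taking the (2/3, 1/3)-weighted average: (2/3)·(33/7) + (1/3)·(10/7) = 76/21.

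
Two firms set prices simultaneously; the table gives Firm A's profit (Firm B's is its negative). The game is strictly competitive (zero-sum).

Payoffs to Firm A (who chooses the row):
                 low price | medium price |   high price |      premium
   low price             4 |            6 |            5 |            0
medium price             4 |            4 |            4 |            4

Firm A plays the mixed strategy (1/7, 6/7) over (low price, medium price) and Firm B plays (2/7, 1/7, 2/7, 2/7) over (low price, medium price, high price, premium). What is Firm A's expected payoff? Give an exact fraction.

Against (2/7, 1/7, 2/7, 2/7), each row's expected payoff is low price: 24/7; medium price: 4.
Taking the (1/7, 6/7)-weighted average: (1/7)·(24/7) + (6/7)·(4) = 192/49.

192/49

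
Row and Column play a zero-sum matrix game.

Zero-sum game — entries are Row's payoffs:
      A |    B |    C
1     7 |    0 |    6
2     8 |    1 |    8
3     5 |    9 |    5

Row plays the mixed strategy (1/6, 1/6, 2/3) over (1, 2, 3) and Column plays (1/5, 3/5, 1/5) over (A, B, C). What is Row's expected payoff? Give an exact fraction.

Against (1/5, 3/5, 1/5), each row's expected payoff is 1: 13/5; 2: 19/5; 3: 37/5.
Taking the (1/6, 1/6, 2/3)-weighted average: (1/6)·(13/5) + (1/6)·(19/5) + (2/3)·(37/5) = 6.

6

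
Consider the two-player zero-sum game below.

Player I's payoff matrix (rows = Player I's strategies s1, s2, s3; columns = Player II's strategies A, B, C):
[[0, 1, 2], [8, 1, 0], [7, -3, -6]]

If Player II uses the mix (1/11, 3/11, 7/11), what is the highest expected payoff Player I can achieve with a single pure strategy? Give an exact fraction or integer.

s1: (0)·(1/11) + (1)·(3/11) + (2)·(7/11) = 17/11.
s2: (8)·(1/11) + (1)·(3/11) + (0)·(7/11) = 1.
s3: (7)·(1/11) + (-3)·(3/11) + (-6)·(7/11) = -4.
The best pure response is s1 with expected payoff 17/11.

17/11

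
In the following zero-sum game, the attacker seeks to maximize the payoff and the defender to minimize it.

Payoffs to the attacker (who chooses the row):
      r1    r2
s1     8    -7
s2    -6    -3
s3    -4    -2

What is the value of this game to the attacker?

-44/17

Row s2 is strictly dominated by row s3, so the attacker never plays it.
The remaining 2×2 game on (s1, s3) × (r1, r2) has no saddle point. Let the attacker play s1 with probability p; indifference gives 8p − 4(1−p) = −7p − 2(1−p), so p = 2/17.
Similarly the defender's optimal q on r1 is 5/17, and the value is 8·(5/17) + (-7)·(12/17) = -44/17.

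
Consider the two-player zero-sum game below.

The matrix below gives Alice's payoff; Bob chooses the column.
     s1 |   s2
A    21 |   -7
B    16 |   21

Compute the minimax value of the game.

Row minima are -7 and 16, so Alice's maximin is 16; column maxima are 21 and 21, so Bob's minimax is 21. These differ, so the equilibrium is in mixed strategies.
Let Alice play A with probability p. Bob is indifferent when 21p + 16(1−p) = −7p + 21(1−p), giving p = 5/33.
Let Bob play s1 with probability q. Alice is indifferent when 21q − 7(1−q) = 16q + 21(1−q), giving q = 28/33.
The value is 21·(28/33) + (-7)·(5/33) = 553/33.

553/33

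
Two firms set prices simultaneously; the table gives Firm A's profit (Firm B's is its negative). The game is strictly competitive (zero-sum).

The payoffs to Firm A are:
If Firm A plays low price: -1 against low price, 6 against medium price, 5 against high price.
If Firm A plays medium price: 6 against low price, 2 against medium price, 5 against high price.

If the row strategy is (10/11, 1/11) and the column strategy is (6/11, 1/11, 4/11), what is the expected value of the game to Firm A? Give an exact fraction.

258/121

Against (6/11, 1/11, 4/11), each row's expected payoff is low price: 20/11; medium price: 58/11.
Taking the (10/11, 1/11)-weighted average: (10/11)·(20/11) + (1/11)·(58/11) = 258/121.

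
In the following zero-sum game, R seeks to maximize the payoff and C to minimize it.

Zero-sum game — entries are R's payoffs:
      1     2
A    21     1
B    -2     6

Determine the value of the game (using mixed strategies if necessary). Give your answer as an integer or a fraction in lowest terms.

32/7

Row minima are 1 and -2, so R's maximin is 1; column maxima are 21 and 6, so C's minimax is 6. These differ, so the equilibrium is in mixed strategies.
Let R play A with probability p. C is indifferent when 21p − 2(1−p) = p + 6(1−p), giving p = 2/7.
Let C play 1 with probability q. R is indifferent when 21q + (1−q) = −2q + 6(1−q), giving q = 5/28.
The value is 21·(5/28) + (1)·(23/28) = 32/7.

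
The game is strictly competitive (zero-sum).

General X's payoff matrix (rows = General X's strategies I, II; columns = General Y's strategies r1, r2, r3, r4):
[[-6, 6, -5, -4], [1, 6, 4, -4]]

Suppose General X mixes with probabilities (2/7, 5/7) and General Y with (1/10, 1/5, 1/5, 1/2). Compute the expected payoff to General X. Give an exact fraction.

-43/70

Against (1/10, 1/5, 1/5, 1/2), each row's expected payoff is I: -12/5; II: 1/10.
Taking the (2/7, 5/7)-weighted average: (2/7)·(-12/5) + (5/7)·(1/10) = -43/70.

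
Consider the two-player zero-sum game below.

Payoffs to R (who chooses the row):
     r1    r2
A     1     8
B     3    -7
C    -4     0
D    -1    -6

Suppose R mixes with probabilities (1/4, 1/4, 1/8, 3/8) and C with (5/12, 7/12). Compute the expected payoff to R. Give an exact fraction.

Against (5/12, 7/12), each row's expected payoff is A: 61/12; B: -17/6; C: -5/3; D: -47/12.
Taking the (1/4, 1/4, 1/8, 3/8)-weighted average: (1/4)·(61/12) + (1/4)·(-17/6) + (1/8)·(-5/3) + (3/8)·(-47/12) = -107/96.

-107/96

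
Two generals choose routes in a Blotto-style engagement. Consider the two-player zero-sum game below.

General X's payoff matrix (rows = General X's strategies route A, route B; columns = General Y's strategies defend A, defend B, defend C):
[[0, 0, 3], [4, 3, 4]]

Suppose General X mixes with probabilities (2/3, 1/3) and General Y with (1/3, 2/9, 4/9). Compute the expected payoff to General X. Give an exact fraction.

58/27

Against (1/3, 2/9, 4/9), each row's expected payoff is route A: 4/3; route B: 34/9.
Taking the (2/3, 1/3)-weighted average: (2/3)·(4/3) + (1/3)·(34/9) = 58/27.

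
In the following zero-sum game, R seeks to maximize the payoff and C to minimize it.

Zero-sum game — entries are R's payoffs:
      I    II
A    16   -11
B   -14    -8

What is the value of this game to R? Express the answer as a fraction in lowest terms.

Row minima are -11 and -14, so R's maximin is -11; column maxima are 16 and -8, so C's minimax is -8. These differ, so the equilibrium is in mixed strategies.
Let R play A with probability p. C is indifferent when 16p − 14(1−p) = −11p − 8(1−p), giving p = 2/11.
Let C play I with probability q. R is indifferent when 16q − 11(1−q) = −14q − 8(1−q), giving q = 1/11.
The value is 16·(1/11) + (-11)·(10/11) = -94/11.

-94/11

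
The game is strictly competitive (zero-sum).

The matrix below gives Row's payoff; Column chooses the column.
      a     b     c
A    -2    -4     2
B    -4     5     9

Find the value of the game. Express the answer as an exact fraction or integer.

-26/11

Column c is strictly dominated by b for Column (it gives Row more in every row).
The remaining 2×2 game on (A, B) × (a, b) has no saddle point. Let Row play A with probability p; indifference gives −2p − 4(1−p) = −4p + 5(1−p), so p = 9/11.
Similarly Column's optimal q on a is 9/11, and the value is -2·(9/11) + (-4)·(2/11) = -26/11.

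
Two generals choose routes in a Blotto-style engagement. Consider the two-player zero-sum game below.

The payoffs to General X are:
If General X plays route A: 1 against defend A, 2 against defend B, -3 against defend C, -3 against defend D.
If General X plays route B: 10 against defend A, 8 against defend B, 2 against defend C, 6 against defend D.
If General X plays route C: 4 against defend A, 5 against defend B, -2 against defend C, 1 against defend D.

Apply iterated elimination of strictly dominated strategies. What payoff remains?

2

Row route C is strictly dominated by row route B (10>4, 8>5, 2>-2, 6>1); eliminate route C.
Row route A is strictly dominated by row route B (10>1, 8>2, 2>-3, 6>-3); eliminate route A.
Column defend A is strictly dominated by defend B for General Y (8<10); eliminate defend A.
Column defend B is strictly dominated by defend C for General Y (2<8); eliminate defend B.
Column defend D is strictly dominated by defend C for General Y (2<6); eliminate defend D.
Only (route B, defend C) remains, with payoff 2.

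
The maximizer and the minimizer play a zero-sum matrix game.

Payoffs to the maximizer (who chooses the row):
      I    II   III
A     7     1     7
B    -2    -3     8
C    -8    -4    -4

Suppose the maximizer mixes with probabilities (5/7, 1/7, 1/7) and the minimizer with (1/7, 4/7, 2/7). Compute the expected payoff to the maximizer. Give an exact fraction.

95/49

Against (1/7, 4/7, 2/7), each row's expected payoff is A: 25/7; B: 2/7; C: -32/7.
Taking the (5/7, 1/7, 1/7)-weighted average: (5/7)·(25/7) + (1/7)·(2/7) + (1/7)·(-32/7) = 95/49.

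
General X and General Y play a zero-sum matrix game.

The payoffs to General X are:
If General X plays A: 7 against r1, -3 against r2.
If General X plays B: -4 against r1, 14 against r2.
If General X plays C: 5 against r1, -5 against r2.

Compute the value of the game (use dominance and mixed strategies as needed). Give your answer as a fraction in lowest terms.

Row C is strictly dominated by row A, so General X never plays it.
The remaining 2×2 game on (A, B) × (r1, r2) has no saddle point. Let General X play A with probability p; indifference gives 7p − 4(1−p) = −3p + 14(1−p), so p = 9/14.
Similarly General Y's optimal q on r1 is 17/28, and the value is 7·(17/28) + (-3)·(11/28) = 43/14.

43/14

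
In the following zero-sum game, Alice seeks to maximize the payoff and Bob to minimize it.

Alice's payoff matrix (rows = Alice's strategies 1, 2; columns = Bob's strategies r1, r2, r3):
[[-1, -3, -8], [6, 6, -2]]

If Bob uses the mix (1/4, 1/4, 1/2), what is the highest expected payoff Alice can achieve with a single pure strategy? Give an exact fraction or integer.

1: (-1)·(1/4) + (-3)·(1/4) + (-8)·(1/2) = -5.
2: (6)·(1/4) + (6)·(1/4) + (-2)·(1/2) = 2.
The best pure response is 2 with expected payoff 2.

2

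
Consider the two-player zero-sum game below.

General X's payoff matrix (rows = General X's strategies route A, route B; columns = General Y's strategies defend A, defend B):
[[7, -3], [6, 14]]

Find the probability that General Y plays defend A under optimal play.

17/18

Row minima are -3 and 6, so General X's maximin is 6; column maxima are 7 and 14, so General Y's minimax is 7. These differ, so the equilibrium is in mixed strategies.
Let General Y play defend A with probability q. General X is indifferent when 7q − 3(1−q) = 6q + 14(1−q), giving q = 17/18.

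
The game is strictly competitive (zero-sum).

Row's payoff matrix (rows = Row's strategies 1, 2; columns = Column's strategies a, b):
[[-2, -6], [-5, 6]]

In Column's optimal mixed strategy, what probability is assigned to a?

Row minima are -6 and -5, so Row's maximin is -5; column maxima are -2 and 6, so Column's minimax is -2. These differ, so the equilibrium is in mixed strategies.
Let Column play a with probability q. Row is indifferent when −2q − 6(1−q) = −5q + 6(1−q), giving q = 4/5.

4/5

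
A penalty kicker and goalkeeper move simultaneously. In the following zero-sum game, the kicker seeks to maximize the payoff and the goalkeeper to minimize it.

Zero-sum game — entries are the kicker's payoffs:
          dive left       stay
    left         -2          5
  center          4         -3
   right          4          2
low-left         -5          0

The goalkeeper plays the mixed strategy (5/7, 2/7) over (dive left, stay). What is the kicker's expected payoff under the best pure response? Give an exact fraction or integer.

left: (-2)·(5/7) + (5)·(2/7) = 0.
center: (4)·(5/7) + (-3)·(2/7) = 2.
right: (4)·(5/7) + (2)·(2/7) = 24/7.
low-left: (-5)·(5/7) + (0)·(2/7) = -25/7.
The best pure response is right with expected payoff 24/7.

24/7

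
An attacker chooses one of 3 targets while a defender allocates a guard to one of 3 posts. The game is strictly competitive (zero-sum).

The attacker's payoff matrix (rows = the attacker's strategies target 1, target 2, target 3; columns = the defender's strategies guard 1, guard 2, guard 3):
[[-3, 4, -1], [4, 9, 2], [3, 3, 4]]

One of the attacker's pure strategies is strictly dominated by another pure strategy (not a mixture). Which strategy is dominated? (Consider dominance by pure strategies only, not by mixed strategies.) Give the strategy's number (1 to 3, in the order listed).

1

Compare target 1 with target 2: 4 > -3, 9 > 4, 2 > -1.
So target 2 strictly dominates target 1 for the attacker; target 1 is strictly dominated.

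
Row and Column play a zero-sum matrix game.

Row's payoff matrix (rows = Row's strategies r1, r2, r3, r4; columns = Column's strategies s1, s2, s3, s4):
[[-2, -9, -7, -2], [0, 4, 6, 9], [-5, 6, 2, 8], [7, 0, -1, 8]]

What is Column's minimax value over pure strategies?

The worst case (largest entry) in each column is s1: 7, s2: 6, s3: 6, s4: 9.
The best (smallest) of these is 6.

6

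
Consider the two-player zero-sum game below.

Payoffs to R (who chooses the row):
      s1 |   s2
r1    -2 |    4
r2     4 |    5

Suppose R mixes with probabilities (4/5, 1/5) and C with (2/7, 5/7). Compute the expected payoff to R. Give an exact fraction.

Against (2/7, 5/7), each row's expected payoff is r1: 16/7; r2: 33/7.
Taking the (4/5, 1/5)-weighted average: (4/5)·(16/7) + (1/5)·(33/7) = 97/35.

97/35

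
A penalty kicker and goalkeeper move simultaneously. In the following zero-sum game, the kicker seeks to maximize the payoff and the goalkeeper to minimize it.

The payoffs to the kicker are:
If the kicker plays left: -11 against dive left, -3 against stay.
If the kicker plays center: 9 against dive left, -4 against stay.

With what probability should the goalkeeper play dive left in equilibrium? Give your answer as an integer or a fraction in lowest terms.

Row minima are -11 and -4, so the kicker's maximin is -4; column maxima are 9 and -3, so the goalkeeper's minimax is -3. These differ, so the equilibrium is in mixed strategies.
Let the goalkeeper play dive left with probability q. The kicker is indifferent when −11q − 3(1−q) = 9q − 4(1−q), giving q = 1/21.

1/21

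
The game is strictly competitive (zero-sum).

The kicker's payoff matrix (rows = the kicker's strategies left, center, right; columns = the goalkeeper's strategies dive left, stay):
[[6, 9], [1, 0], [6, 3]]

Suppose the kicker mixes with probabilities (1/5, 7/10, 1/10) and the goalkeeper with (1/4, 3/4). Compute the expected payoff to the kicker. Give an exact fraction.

Against (1/4, 3/4), each row's expected payoff is left: 33/4; center: 1/4; right: 15/4.
Taking the (1/5, 7/10, 1/10)-weighted average: (1/5)·(33/4) + (7/10)·(1/4) + (1/10)·(15/4) = 11/5.

11/5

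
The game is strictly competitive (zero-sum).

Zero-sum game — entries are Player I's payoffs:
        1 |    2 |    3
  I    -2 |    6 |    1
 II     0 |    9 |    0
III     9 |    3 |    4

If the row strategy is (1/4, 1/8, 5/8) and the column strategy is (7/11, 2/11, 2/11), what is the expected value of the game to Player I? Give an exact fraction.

403/88

Against (7/11, 2/11, 2/11), each row's expected payoff is I: 0; II: 18/11; III: 7.
Taking the (1/4, 1/8, 5/8)-weighted average: (1/4)·(0) + (1/8)·(18/11) + (5/8)·(7) = 403/88.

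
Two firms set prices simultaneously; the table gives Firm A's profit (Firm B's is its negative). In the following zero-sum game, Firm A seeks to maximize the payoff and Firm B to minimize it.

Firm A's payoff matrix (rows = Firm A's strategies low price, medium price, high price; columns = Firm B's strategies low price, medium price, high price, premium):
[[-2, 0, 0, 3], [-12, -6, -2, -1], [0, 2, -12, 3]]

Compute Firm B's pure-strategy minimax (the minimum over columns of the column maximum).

0

The worst case (largest entry) in each column is low price: 0, medium price: 2, high price: 0, premium: 3.
The best (smallest) of these is 0.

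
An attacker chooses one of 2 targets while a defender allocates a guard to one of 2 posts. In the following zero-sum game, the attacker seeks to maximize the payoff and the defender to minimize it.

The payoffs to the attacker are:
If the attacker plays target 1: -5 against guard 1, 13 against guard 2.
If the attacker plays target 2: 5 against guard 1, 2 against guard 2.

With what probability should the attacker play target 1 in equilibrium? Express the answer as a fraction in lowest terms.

1/7

Row minima are -5 and 2, so the attacker's maximin is 2; column maxima are 5 and 13, so the defender's minimax is 5. These differ, so the equilibrium is in mixed strategies.
Let the attacker play target 1 with probability p. The defender is indifferent when −5p + 5(1−p) = 13p + 2(1−p), giving p = 1/7.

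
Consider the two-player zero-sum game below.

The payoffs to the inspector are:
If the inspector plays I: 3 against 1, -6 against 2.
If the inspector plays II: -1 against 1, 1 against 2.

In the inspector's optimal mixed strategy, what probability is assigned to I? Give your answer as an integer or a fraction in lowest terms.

Row minima are -6 and -1, so the inspector's maximin is -1; column maxima are 3 and 1, so the inspectee's minimax is 1. These differ, so the equilibrium is in mixed strategies.
Let the inspector play I with probability p. The inspectee is indifferent when 3p − (1−p) = −6p + (1−p), giving p = 2/11.

2/11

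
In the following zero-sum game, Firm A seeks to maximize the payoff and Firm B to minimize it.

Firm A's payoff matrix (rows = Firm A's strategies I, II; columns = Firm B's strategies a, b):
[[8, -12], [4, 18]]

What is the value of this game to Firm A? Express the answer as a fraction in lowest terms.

Row minima are -12 and 4, so Firm A's maximin is 4; column maxima are 8 and 18, so Firm B's minimax is 8. These differ, so the equilibrium is in mixed strategies.
Let Firm A play I with probability p. Firm B is indifferent when 8p + 4(1−p) = −12p + 18(1−p), giving p = 7/17.
Let Firm B play a with probability q. Firm A is indifferent when 8q − 12(1−q) = 4q + 18(1−q), giving q = 15/17.
The value is 8·(15/17) + (-12)·(2/17) = 96/17.

96/17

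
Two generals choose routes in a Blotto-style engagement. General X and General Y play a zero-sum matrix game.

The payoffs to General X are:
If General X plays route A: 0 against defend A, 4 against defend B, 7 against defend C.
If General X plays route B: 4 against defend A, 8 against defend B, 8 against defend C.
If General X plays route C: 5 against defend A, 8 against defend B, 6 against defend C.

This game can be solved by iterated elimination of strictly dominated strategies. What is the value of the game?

Column defend B is strictly dominated by defend A for General Y (0<4, 4<8, 5<8); eliminate defend B.
Column defend C is strictly dominated by defend A for General Y (0<7, 4<8, 5<6); eliminate defend C.
Row route B is strictly dominated by row route C (5>4); eliminate route B.
Row route A is strictly dominated by row route C (5>0); eliminate route A.
Only (route C, defend A) remains, with payoff 5.

5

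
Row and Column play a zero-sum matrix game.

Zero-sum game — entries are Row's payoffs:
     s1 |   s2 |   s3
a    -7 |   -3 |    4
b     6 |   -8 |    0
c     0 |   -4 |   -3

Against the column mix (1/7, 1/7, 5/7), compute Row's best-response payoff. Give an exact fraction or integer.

10/7

a: (-7)·(1/7) + (-3)·(1/7) + (4)·(5/7) = 10/7.
b: (6)·(1/7) + (-8)·(1/7) + (0)·(5/7) = -2/7.
c: (0)·(1/7) + (-4)·(1/7) + (-3)·(5/7) = -19/7.
The best pure response is a with expected payoff 10/7.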